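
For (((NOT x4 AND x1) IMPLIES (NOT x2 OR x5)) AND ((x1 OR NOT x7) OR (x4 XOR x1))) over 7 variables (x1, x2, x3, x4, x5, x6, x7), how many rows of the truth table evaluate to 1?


Formula: (((NOT x4 AND x1) IMPLIES (NOT x2 OR x5)) AND ((x1 OR NOT x7) OR (x4 XOR x1))) over 7 vars (128 rows)
Evaluate each row (x1, x2, x3, x4, x5, x6, x7 as bits, MSB first):
  row 0 [0000000]: (((NOT 0 AND 0) IMPLIES (NOT 0 OR 0)) AND ((0 OR NOT 0) OR (0 XOR 0))) -> 1
  row 1 [0000001]: (((NOT 0 AND 0) IMPLIES (NOT 0 OR 0)) AND ((0 OR NOT 1) OR (0 XOR 0))) -> 0
  row 2 [0000010]: (((NOT 0 AND 0) IMPLIES (NOT 0 OR 0)) AND ((0 OR NOT 0) OR (0 XOR 0))) -> 1
  row 3 [0000011]: (((NOT 0 AND 0) IMPLIES (NOT 0 OR 0)) AND ((0 OR NOT 1) OR (0 XOR 0))) -> 0
  row 4 [0000100]: (((NOT 0 AND 0) IMPLIES (NOT 0 OR 1)) AND ((0 OR NOT 0) OR (0 XOR 0))) -> 1
  (every remaining row is evaluated the same way; all 128 results are listed next)
Full result column, 8 rows per line (x1,x2,x3,x4 fixed per line; x5,x6,x7 runs 000..111 left to right):
  rows 0-7 [x1,x2,x3,x4=0000]: 10101010  (ones: 4)
  rows 8-15 [x1,x2,x3,x4=0001]: 11111111  (ones: 8)
  rows 16-23 [x1,x2,x3,x4=0010]: 10101010  (ones: 4)
  rows 24-31 [x1,x2,x3,x4=0011]: 11111111  (ones: 8)
  rows 32-39 [x1,x2,x3,x4=0100]: 10101010  (ones: 4)
  rows 40-47 [x1,x2,x3,x4=0101]: 11111111  (ones: 8)
  rows 48-55 [x1,x2,x3,x4=0110]: 10101010  (ones: 4)
  rows 56-63 [x1,x2,x3,x4=0111]: 11111111  (ones: 8)
  rows 64-71 [x1,x2,x3,x4=1000]: 11111111  (ones: 8)
  rows 72-79 [x1,x2,x3,x4=1001]: 11111111  (ones: 8)
  rows 80-87 [x1,x2,x3,x4=1010]: 11111111  (ones: 8)
  rows 88-95 [x1,x2,x3,x4=1011]: 11111111  (ones: 8)
  rows 96-103 [x1,x2,x3,x4=1100]: 00001111  (ones: 4)
  rows 104-111 [x1,x2,x3,x4=1101]: 11111111  (ones: 8)
  rows 112-119 [x1,x2,x3,x4=1110]: 00001111  (ones: 4)
  rows 120-127 [x1,x2,x3,x4=1111]: 11111111  (ones: 8)
Count of 1-rows = 4+8+4+8+4+8+4+8+8+8+8+8+4+8+4+8 = 104

104


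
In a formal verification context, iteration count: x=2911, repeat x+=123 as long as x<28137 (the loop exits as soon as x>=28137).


Step 1: x goes from 2911 toward 28137 by 123; the body runs while x<28137, so iterations = ceil((bound-start)/step)
Step 2: Distance=25226
Step 3: ceil(25226/123)=206

206


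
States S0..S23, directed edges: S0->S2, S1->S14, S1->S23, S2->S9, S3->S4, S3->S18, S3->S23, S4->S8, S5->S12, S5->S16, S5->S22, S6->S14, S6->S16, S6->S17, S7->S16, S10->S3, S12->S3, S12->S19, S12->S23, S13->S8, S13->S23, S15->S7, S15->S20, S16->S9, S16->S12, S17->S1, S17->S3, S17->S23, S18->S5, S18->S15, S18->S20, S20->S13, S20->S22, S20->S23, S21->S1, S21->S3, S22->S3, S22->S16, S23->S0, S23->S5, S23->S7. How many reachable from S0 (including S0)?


BFS from S0:
  layer 0: {S0}
  layer 1: {S2}
  layer 2: {S9}
Reachable set: {S0, S2, S9}
Count = 3

3


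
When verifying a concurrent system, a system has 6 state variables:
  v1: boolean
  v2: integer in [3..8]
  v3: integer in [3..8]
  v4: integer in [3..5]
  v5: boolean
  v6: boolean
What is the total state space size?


State space = product of domain sizes of all variables.
Domain sizes:
  v1 (boolean): 2
  v2 (integer in [3..8]): 6
  v3 (integer in [3..8]): 6
  v4 (integer in [3..5]): 3
  v5 (boolean): 2
  v6 (boolean): 2
Product = 2 * 6 * 6 * 3 * 2 * 2 = 864

864


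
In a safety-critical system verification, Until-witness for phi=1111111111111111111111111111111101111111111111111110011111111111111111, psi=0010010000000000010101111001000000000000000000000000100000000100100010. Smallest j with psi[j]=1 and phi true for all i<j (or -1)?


(phi U psi) at 0: need smallest j with psi[j]=1 and phi[i]=1 for all i in [0,j).
Scan from step 0:
  step 0: phi=1, psi=0 -> continue
  step 1: phi=1, psi=0 -> continue
  step 2: psi=1 and phi held for [0,2) -> witness found
Witness step = 2

2


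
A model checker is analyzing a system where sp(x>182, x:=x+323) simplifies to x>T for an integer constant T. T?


Formula: sp(P, x:=E) = exists old_x. (x = E[old_x/x]) AND P[old_x/x] (old_x is the value of x before the assignment; eliminate old_x by solving x = E[old_x/x] for old_x)
Step 1: Precondition P: x>182, i.e. old_x > 182
Step 2: Assignment gives x = old_x + 323, so old_x = x - 323
Step 3: Substitute into P: x - 323 > 182
Step 4: Simplify: x > 182+323 = 505

505


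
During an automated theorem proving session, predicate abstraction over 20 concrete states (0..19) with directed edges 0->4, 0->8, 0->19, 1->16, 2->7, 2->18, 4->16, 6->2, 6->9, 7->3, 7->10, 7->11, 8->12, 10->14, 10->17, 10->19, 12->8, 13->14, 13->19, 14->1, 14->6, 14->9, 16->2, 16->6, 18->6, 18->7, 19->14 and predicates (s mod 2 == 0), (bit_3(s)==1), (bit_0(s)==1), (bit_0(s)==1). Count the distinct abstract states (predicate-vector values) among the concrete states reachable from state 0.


BFS from 0:
Concrete reachable: {0, 1, 2, 3, 4, 6, 7, 8, 9, 10, 11, 12, 14, 16, 17, 18, 19}
Abstract via predicates (s mod 2 == 0), (bit_3(s)==1), (bit_0(s)==1), (bit_0(s)==1):
  (0,0,1,1) <- {1, 3, 7, 17, 19}
  (0,1,1,1) <- {9, 11}
  (1,0,0,0) <- {0, 2, 4, 6, 16, 18}
  (1,1,0,0) <- {8, 10, 12, 14}
Distinct abstract states = 4

4


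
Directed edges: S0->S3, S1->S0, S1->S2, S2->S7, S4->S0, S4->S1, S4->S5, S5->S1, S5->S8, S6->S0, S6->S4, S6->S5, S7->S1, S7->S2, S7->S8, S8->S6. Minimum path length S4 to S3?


BFS layer-by-layer from S4:
  dist 0: {S4}
  dist 1: {S0, S1, S5}
  dist 2: {S2, S3, S8}
  -> S3 reached at distance 2
Shortest path length = 2

2


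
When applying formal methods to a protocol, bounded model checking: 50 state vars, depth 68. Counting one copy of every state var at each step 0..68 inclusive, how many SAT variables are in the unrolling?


BMC unrolls to depth k, creating one copy of each state var for steps 0..k.
Step count = 68 + 1 = 69 (steps 0 through 68)
Vars per step = 50
Total = 50 * 69 = 3450

3450


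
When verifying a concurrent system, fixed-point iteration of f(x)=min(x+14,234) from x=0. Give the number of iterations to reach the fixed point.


Step 1: x=0, cap=234, increment=14
Step 2: x grows by 14 each step until capped at 234; fixed point is x=234
Step 3: iterations = ceil(234/14) = 17

17


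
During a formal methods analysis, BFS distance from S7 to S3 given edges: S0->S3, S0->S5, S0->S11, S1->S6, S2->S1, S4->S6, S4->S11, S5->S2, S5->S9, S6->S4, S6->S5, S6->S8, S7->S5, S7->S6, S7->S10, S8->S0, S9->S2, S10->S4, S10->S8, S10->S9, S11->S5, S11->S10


BFS layer-by-layer from S7:
  dist 0: {S7}
  dist 1: {S5, S6, S10}
  dist 2: {S2, S4, S8, S9}
  dist 3: {S0, S1, S11}
  dist 4: {S3}
  -> S3 reached at distance 4
Shortest path length = 4

4


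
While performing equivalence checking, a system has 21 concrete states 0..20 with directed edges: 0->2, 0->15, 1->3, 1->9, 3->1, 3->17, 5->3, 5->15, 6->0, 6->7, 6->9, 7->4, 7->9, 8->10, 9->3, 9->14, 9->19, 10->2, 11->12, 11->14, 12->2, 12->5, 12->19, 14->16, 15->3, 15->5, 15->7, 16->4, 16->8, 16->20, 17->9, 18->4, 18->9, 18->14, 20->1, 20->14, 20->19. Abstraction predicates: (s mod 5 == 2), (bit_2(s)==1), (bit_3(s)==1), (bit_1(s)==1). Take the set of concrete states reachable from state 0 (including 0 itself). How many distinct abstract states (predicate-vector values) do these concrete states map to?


BFS from 0:
Concrete reachable: {0, 1, 2, 3, 4, 5, 7, 8, 9, 10, 14, 15, 16, 17, 19, 20}
Abstract via predicates (s mod 5 == 2), (bit_2(s)==1), (bit_3(s)==1), (bit_1(s)==1):
  (0,0,0,0) <- {0, 1, 16}
  (0,0,0,1) <- {3, 19}
  (0,0,1,0) <- {8, 9}
  (0,0,1,1) <- {10}
  (0,1,0,0) <- {4, 5, 20}
  (0,1,1,1) <- {14, 15}
  (1,0,0,0) <- {17}
  (1,0,0,1) <- {2}
  (1,1,0,1) <- {7}
Distinct abstract states = 9

9


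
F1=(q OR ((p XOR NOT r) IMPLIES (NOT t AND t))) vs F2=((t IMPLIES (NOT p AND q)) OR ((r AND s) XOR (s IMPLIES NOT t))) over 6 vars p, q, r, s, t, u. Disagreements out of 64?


F1 = (q OR ((p XOR NOT r) IMPLIES (NOT t AND t)))
F2 = ((t IMPLIES (NOT p AND q)) OR ((r AND s) XOR (s IMPLIES NOT t)))
Evaluate both on each of 64 rows (bits = p,q,r,s,t,u):
  row 0 [000000]: F1=0 F2=1 (differ) -> 1
  row 1 [000001]: F1=0 F2=1 (differ) -> 1
  row 2 [000010]: F1=0 F2=1 (differ) -> 1
  row 3 [000011]: F1=0 F2=1 (differ) -> 1
  row 4 [000100]: F1=0 F2=1 (differ) -> 1
  (every remaining row is evaluated the same way; all 64 results are listed next)
Full result column, 8 rows per line (p,q,r fixed per line; s,t,u runs 000..111 left to right):
  rows 0-7 [p,q,r=000]: 11111100  (ones: 6)
  rows 8-15 [p,q,r=001]: 00000000  (ones: 0)
  rows 16-23 [p,q,r=010]: 00000000  (ones: 0)
  rows 24-31 [p,q,r=011]: 00000000  (ones: 0)
  rows 32-39 [p,q,r=100]: 00000011  (ones: 2)
  rows 40-47 [p,q,r=101]: 11111111  (ones: 8)
  rows 48-55 [p,q,r=110]: 00000011  (ones: 2)
  rows 56-63 [p,q,r=111]: 00000000  (ones: 0)
Disagreements = 6+0+0+0+2+8+2+0 = 18

18


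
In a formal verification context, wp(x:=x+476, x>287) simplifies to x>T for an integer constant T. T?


Formula: wp(x:=E, P) = P[E/x] (substitute E for x in postcondition)
Step 1: Postcondition: x>287
Step 2: Substitute x+476 for x: x+476>287
Step 3: Solve for x: x > 287-476 = -189

-189


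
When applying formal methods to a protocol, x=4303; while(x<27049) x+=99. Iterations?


Step 1: x goes from 4303 toward 27049 by 99; the body runs while x<27049, so iterations = ceil((bound-start)/step)
Step 2: Distance=22746
Step 3: ceil(22746/99)=230

230


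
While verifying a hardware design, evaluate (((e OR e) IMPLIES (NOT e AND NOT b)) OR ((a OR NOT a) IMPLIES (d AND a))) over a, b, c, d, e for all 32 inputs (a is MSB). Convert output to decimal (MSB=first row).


Formula: (((e OR e) IMPLIES (NOT e AND NOT b)) OR ((a OR NOT a) IMPLIES (d AND a))) over a, b, c, d, e (32 rows)
Evaluate each row (bits = a,b,c,d,e, MSB first):
  row 0 [00000]: (((0 OR 0) IMPLIES (NOT 0 AND NOT 0)) OR ((0 OR NOT 0) IMPLIES (0 AND 0))) -> 1
  row 1 [00001]: (((1 OR 1) IMPLIES (NOT 1 AND NOT 0)) OR ((0 OR NOT 0) IMPLIES (0 AND 0))) -> 0
  row 2 [00010]: (((0 OR 0) IMPLIES (NOT 0 AND NOT 0)) OR ((0 OR NOT 0) IMPLIES (1 AND 0))) -> 1
  row 3 [00011]: (((1 OR 1) IMPLIES (NOT 1 AND NOT 0)) OR ((0 OR NOT 0) IMPLIES (1 AND 0))) -> 0
  row 4 [00100]: (((0 OR 0) IMPLIES (NOT 0 AND NOT 0)) OR ((0 OR NOT 0) IMPLIES (0 AND 0))) -> 1
  row 5 [00101]: (((1 OR 1) IMPLIES (NOT 1 AND NOT 0)) OR ((0 OR NOT 0) IMPLIES (0 AND 0))) -> 0
  row 6 [00110]: (((0 OR 0) IMPLIES (NOT 0 AND NOT 0)) OR ((0 OR NOT 0) IMPLIES (1 AND 0))) -> 1
  row 7 [00111]: (((1 OR 1) IMPLIES (NOT 1 AND NOT 0)) OR ((0 OR NOT 0) IMPLIES (1 AND 0))) -> 0
  row 8 [01000]: (((0 OR 0) IMPLIES (NOT 0 AND NOT 1)) OR ((0 OR NOT 0) IMPLIES (0 AND 0))) -> 1
  row 9 [01001]: (((1 OR 1) IMPLIES (NOT 1 AND NOT 1)) OR ((0 OR NOT 0) IMPLIES (0 AND 0))) -> 0
  row 10 [01010]: (((0 OR 0) IMPLIES (NOT 0 AND NOT 1)) OR ((0 OR NOT 0) IMPLIES (1 AND 0))) -> 1
  row 11 [01011]: (((1 OR 1) IMPLIES (NOT 1 AND NOT 1)) OR ((0 OR NOT 0) IMPLIES (1 AND 0))) -> 0
  row 12 [01100]: (((0 OR 0) IMPLIES (NOT 0 AND NOT 1)) OR ((0 OR NOT 0) IMPLIES (0 AND 0))) -> 1
  row 13 [01101]: (((1 OR 1) IMPLIES (NOT 1 AND NOT 1)) OR ((0 OR NOT 0) IMPLIES (0 AND 0))) -> 0
  row 14 [01110]: (((0 OR 0) IMPLIES (NOT 0 AND NOT 1)) OR ((0 OR NOT 0) IMPLIES (1 AND 0))) -> 1
  row 15 [01111]: (((1 OR 1) IMPLIES (NOT 1 AND NOT 1)) OR ((0 OR NOT 0) IMPLIES (1 AND 0))) -> 0
  row 16 [10000]: (((0 OR 0) IMPLIES (NOT 0 AND NOT 0)) OR ((1 OR NOT 1) IMPLIES (0 AND 1))) -> 1
  row 17 [10001]: (((1 OR 1) IMPLIES (NOT 1 AND NOT 0)) OR ((1 OR NOT 1) IMPLIES (0 AND 1))) -> 0
  row 18 [10010]: (((0 OR 0) IMPLIES (NOT 0 AND NOT 0)) OR ((1 OR NOT 1) IMPLIES (1 AND 1))) -> 1
  row 19 [10011]: (((1 OR 1) IMPLIES (NOT 1 AND NOT 0)) OR ((1 OR NOT 1) IMPLIES (1 AND 1))) -> 1
  row 20 [10100]: (((0 OR 0) IMPLIES (NOT 0 AND NOT 0)) OR ((1 OR NOT 1) IMPLIES (0 AND 1))) -> 1
  row 21 [10101]: (((1 OR 1) IMPLIES (NOT 1 AND NOT 0)) OR ((1 OR NOT 1) IMPLIES (0 AND 1))) -> 0
  row 22 [10110]: (((0 OR 0) IMPLIES (NOT 0 AND NOT 0)) OR ((1 OR NOT 1) IMPLIES (1 AND 1))) -> 1
  row 23 [10111]: (((1 OR 1) IMPLIES (NOT 1 AND NOT 0)) OR ((1 OR NOT 1) IMPLIES (1 AND 1))) -> 1
  row 24 [11000]: (((0 OR 0) IMPLIES (NOT 0 AND NOT 1)) OR ((1 OR NOT 1) IMPLIES (0 AND 1))) -> 1
  row 25 [11001]: (((1 OR 1) IMPLIES (NOT 1 AND NOT 1)) OR ((1 OR NOT 1) IMPLIES (0 AND 1))) -> 0
  row 26 [11010]: (((0 OR 0) IMPLIES (NOT 0 AND NOT 1)) OR ((1 OR NOT 1) IMPLIES (1 AND 1))) -> 1
  row 27 [11011]: (((1 OR 1) IMPLIES (NOT 1 AND NOT 1)) OR ((1 OR NOT 1) IMPLIES (1 AND 1))) -> 1
  row 28 [11100]: (((0 OR 0) IMPLIES (NOT 0 AND NOT 1)) OR ((1 OR NOT 1) IMPLIES (0 AND 1))) -> 1
  row 29 [11101]: (((1 OR 1) IMPLIES (NOT 1 AND NOT 1)) OR ((1 OR NOT 1) IMPLIES (0 AND 1))) -> 0
  row 30 [11110]: (((0 OR 0) IMPLIES (NOT 0 AND NOT 1)) OR ((1 OR NOT 1) IMPLIES (1 AND 1))) -> 1
  row 31 [11111]: (((1 OR 1) IMPLIES (NOT 1 AND NOT 1)) OR ((1 OR NOT 1) IMPLIES (1 AND 1))) -> 1
Full result column, 4 rows per line (a,b,c fixed per line; d,e runs 00..11 left to right):
  rows 0-3 [a,b,c=000]: 1010  = hex A
  rows 4-7 [a,b,c=001]: 1010  = hex A
  rows 8-11 [a,b,c=010]: 1010  = hex A
  rows 12-15 [a,b,c=011]: 1010  = hex A
  rows 16-19 [a,b,c=100]: 1011  = hex B
  rows 20-23 [a,b,c=101]: 1011  = hex B
  rows 24-27 [a,b,c=110]: 1011  = hex B
  rows 28-31 [a,b,c=111]: 1011  = hex B
Output column (row 0 .. row 31) = 10101010101010101011101110111011
Output column grouped in 4s = 1010 1010 1010 1010 1011 1011 1011 1011 = 0xAAAABBBB
Convert to decimal digit by digit (value = value*16 + digit):
  A -> 10
  10*16 + 10 (A) = 170
  170*16 + 10 (A) = 2730
  2730*16 + 10 (A) = 43690
  43690*16 + 11 (B) = 699051
  699051*16 + 11 (B) = 11184827
  11184827*16 + 11 (B) = 178957243
  178957243*16 + 11 (B) = 2863315899
Decimal = 2863315899

2863315899


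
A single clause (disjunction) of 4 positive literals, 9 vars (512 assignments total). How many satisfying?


Step 1: Total=2^9=512
Step 2: Unsat when all 4 false: 2^5=32
Step 3: Sat=512-32=480

480


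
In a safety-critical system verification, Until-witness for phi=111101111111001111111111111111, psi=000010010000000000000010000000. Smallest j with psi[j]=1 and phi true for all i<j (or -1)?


(phi U psi) at 0: need smallest j with psi[j]=1 and phi[i]=1 for all i in [0,j).
Scan from step 0:
  step 0: phi=1, psi=0 -> continue
  step 1: phi=1, psi=0 -> continue
  step 2: phi=1, psi=0 -> continue
  step 3: phi=1, psi=0 -> continue
  step 4: psi=1 and phi held for [0,4) -> witness found
Witness step = 4

4


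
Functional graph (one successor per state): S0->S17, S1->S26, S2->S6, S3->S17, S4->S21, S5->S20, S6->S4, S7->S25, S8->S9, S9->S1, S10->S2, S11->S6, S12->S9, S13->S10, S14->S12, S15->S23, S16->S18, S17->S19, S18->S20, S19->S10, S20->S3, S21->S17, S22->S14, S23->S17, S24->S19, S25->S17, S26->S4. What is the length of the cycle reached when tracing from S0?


Trace from S0 until a state repeats:
  S0 -> S17 -> S19 -> S10 -> S2 -> S6 -> S4 -> S21 -> S17
S17 first seen at step 1, revisited at step 8.
Cycle length = 8 - 1 = 7

7


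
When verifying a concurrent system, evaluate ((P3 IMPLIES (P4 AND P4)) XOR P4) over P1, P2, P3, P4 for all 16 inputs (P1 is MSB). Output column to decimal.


Formula: ((P3 IMPLIES (P4 AND P4)) XOR P4) over P1, P2, P3, P4 (16 rows)
Evaluate each row (bits = P1,P2,P3,P4, MSB first):
  row 0 [0000]: ((0 IMPLIES (0 AND 0)) XOR 0) -> 1
  row 1 [0001]: ((0 IMPLIES (1 AND 1)) XOR 1) -> 0
  row 2 [0010]: ((1 IMPLIES (0 AND 0)) XOR 0) -> 0
  row 3 [0011]: ((1 IMPLIES (1 AND 1)) XOR 1) -> 0
  row 4 [0100]: ((0 IMPLIES (0 AND 0)) XOR 0) -> 1
  row 5 [0101]: ((0 IMPLIES (1 AND 1)) XOR 1) -> 0
  row 6 [0110]: ((1 IMPLIES (0 AND 0)) XOR 0) -> 0
  row 7 [0111]: ((1 IMPLIES (1 AND 1)) XOR 1) -> 0
  row 8 [1000]: ((0 IMPLIES (0 AND 0)) XOR 0) -> 1
  row 9 [1001]: ((0 IMPLIES (1 AND 1)) XOR 1) -> 0
  row 10 [1010]: ((1 IMPLIES (0 AND 0)) XOR 0) -> 0
  row 11 [1011]: ((1 IMPLIES (1 AND 1)) XOR 1) -> 0
  row 12 [1100]: ((0 IMPLIES (0 AND 0)) XOR 0) -> 1
  row 13 [1101]: ((0 IMPLIES (1 AND 1)) XOR 1) -> 0
  row 14 [1110]: ((1 IMPLIES (0 AND 0)) XOR 0) -> 0
  row 15 [1111]: ((1 IMPLIES (1 AND 1)) XOR 1) -> 0
Full result column, 4 rows per line (P1,P2 fixed per line; P3,P4 runs 00..11 left to right):
  rows 0-3 [P1,P2=00]: 1000  = hex 8
  rows 4-7 [P1,P2=01]: 1000  = hex 8
  rows 8-11 [P1,P2=10]: 1000  = hex 8
  rows 12-15 [P1,P2=11]: 1000  = hex 8
Output column (row 0 .. row 15) = 1000100010001000
Output column grouped in 4s = 1000 1000 1000 1000 = 0x8888
Convert to decimal digit by digit (value = value*16 + digit):
  8 -> 8
  8*16 + 8 = 136
  136*16 + 8 = 2184
  2184*16 + 8 = 34952
Decimal = 34952

34952


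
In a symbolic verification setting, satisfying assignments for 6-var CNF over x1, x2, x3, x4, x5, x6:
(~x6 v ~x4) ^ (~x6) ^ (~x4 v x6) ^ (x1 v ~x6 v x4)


CNF with 4 clauses over 6 vars (64 assignments).
An assignment satisfies CNF iff every clause has >=1 true literal.
Check each row (bits = x1,x2,x3,x4,x5,x6; clause T/F shown):
  row 0 [000000]: clauses=TTTT -> 1
  row 1 [000001]: clauses=TFTF -> 0
  row 2 [000010]: clauses=TTTT -> 1
  row 3 [000011]: clauses=TFTF -> 0
  row 4 [000100]: clauses=TTFT -> 0
  (every remaining row is evaluated the same way; all 64 results are listed next)
Full result column, 8 rows per line (x1,x2,x3 fixed per line; x4,x5,x6 runs 000..111 left to right):
  rows 0-7 [x1,x2,x3=000]: 10100000  (ones: 2)
  rows 8-15 [x1,x2,x3=001]: 10100000  (ones: 2)
  rows 16-23 [x1,x2,x3=010]: 10100000  (ones: 2)
  rows 24-31 [x1,x2,x3=011]: 10100000  (ones: 2)
  rows 32-39 [x1,x2,x3=100]: 10100000  (ones: 2)
  rows 40-47 [x1,x2,x3=101]: 10100000  (ones: 2)
  rows 48-55 [x1,x2,x3=110]: 10100000  (ones: 2)
  rows 56-63 [x1,x2,x3=111]: 10100000  (ones: 2)
Satisfying assignments = 2+2+2+2+2+2+2+2 = 16

16


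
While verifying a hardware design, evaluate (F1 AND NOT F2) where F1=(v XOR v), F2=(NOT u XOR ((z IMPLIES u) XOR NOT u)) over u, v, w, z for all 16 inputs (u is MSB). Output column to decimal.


F1 = (v XOR v)
F2 = (NOT u XOR ((z IMPLIES u) XOR NOT u))
Counterexample to F1=>F2 is where F1=1 and F2=0.
Evaluate each row (bits = u,v,w,z, MSB first):
  row 0 [0000]: F1=0 F2=1 -> F1&~F2 -> 0
  row 1 [0001]: F1=0 F2=0 -> F1&~F2 -> 0
  row 2 [0010]: F1=0 F2=1 -> F1&~F2 -> 0
  row 3 [0011]: F1=0 F2=0 -> F1&~F2 -> 0
  row 4 [0100]: F1=0 F2=1 -> F1&~F2 -> 0
  row 5 [0101]: F1=0 F2=0 -> F1&~F2 -> 0
  row 6 [0110]: F1=0 F2=1 -> F1&~F2 -> 0
  row 7 [0111]: F1=0 F2=0 -> F1&~F2 -> 0
  row 8 [1000]: F1=0 F2=1 -> F1&~F2 -> 0
  row 9 [1001]: F1=0 F2=1 -> F1&~F2 -> 0
  row 10 [1010]: F1=0 F2=1 -> F1&~F2 -> 0
  row 11 [1011]: F1=0 F2=1 -> F1&~F2 -> 0
  row 12 [1100]: F1=0 F2=1 -> F1&~F2 -> 0
  row 13 [1101]: F1=0 F2=1 -> F1&~F2 -> 0
  row 14 [1110]: F1=0 F2=1 -> F1&~F2 -> 0
  row 15 [1111]: F1=0 F2=1 -> F1&~F2 -> 0
Full result column, 4 rows per line (u,v fixed per line; w,z runs 00..11 left to right):
  rows 0-3 [u,v=00]: 0000  = hex 0
  rows 4-7 [u,v=01]: 0000  = hex 0
  rows 8-11 [u,v=10]: 0000  = hex 0
  rows 12-15 [u,v=11]: 0000  = hex 0
Counterexample vector (row 0 .. row 15) = 0000000000000000
Output column grouped in 4s = 0000 0000 0000 0000 = 0x0000
Convert to decimal digit by digit (value = value*16 + digit):
  0 -> 0
  0*16 + 0 = 0
  0*16 + 0 = 0
  0*16 + 0 = 0
Decimal = 0

0


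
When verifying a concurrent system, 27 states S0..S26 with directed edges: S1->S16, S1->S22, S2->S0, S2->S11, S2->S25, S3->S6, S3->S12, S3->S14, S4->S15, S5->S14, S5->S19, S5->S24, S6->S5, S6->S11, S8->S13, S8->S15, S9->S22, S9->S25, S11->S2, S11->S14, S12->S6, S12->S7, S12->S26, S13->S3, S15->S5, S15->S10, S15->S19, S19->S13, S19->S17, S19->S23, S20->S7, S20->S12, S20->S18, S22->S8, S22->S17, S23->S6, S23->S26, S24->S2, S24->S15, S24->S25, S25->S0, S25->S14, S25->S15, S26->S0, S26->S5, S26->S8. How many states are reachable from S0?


BFS from S0:
  layer 0: {S0}
Reachable set: {S0}
Count = 1

1


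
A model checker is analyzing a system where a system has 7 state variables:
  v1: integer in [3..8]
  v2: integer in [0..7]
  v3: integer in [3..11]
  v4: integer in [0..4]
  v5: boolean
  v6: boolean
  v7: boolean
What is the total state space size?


State space = product of domain sizes of all variables.
Domain sizes:
  v1 (integer in [3..8]): 6
  v2 (integer in [0..7]): 8
  v3 (integer in [3..11]): 9
  v4 (integer in [0..4]): 5
  v5 (boolean): 2
  v6 (boolean): 2
  v7 (boolean): 2
Product = 6 * 8 * 9 * 5 * 2 * 2 * 2 = 17280

17280


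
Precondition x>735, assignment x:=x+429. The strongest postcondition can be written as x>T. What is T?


Formula: sp(P, x:=E) = exists old_x. (x = E[old_x/x]) AND P[old_x/x] (old_x is the value of x before the assignment; eliminate old_x by solving x = E[old_x/x] for old_x)
Step 1: Precondition P: x>735, i.e. old_x > 735
Step 2: Assignment gives x = old_x + 429, so old_x = x - 429
Step 3: Substitute into P: x - 429 > 735
Step 4: Simplify: x > 735+429 = 1164

1164


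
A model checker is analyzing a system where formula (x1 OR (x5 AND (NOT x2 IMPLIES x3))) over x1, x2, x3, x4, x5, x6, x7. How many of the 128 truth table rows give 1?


Formula: (x1 OR (x5 AND (NOT x2 IMPLIES x3))) over 7 vars (128 rows)
Evaluate each row (x1, x2, x3, x4, x5, x6, x7 as bits, MSB first):
  row 0 [0000000]: (0 OR (0 AND (NOT 0 IMPLIES 0))) -> 0
  row 1 [0000001]: (0 OR (0 AND (NOT 0 IMPLIES 0))) -> 0
  row 2 [0000010]: (0 OR (0 AND (NOT 0 IMPLIES 0))) -> 0
  row 3 [0000011]: (0 OR (0 AND (NOT 0 IMPLIES 0))) -> 0
  row 4 [0000100]: (0 OR (1 AND (NOT 0 IMPLIES 0))) -> 0
  (every remaining row is evaluated the same way; all 128 results are listed next)
Full result column, 8 rows per line (x1,x2,x3,x4 fixed per line; x5,x6,x7 runs 000..111 left to right):
  rows 0-7 [x1,x2,x3,x4=0000]: 00000000  (ones: 0)
  rows 8-15 [x1,x2,x3,x4=0001]: 00000000  (ones: 0)
  rows 16-23 [x1,x2,x3,x4=0010]: 00001111  (ones: 4)
  rows 24-31 [x1,x2,x3,x4=0011]: 00001111  (ones: 4)
  rows 32-39 [x1,x2,x3,x4=0100]: 00001111  (ones: 4)
  rows 40-47 [x1,x2,x3,x4=0101]: 00001111  (ones: 4)
  rows 48-55 [x1,x2,x3,x4=0110]: 00001111  (ones: 4)
  rows 56-63 [x1,x2,x3,x4=0111]: 00001111  (ones: 4)
  rows 64-71 [x1,x2,x3,x4=1000]: 11111111  (ones: 8)
  rows 72-79 [x1,x2,x3,x4=1001]: 11111111  (ones: 8)
  rows 80-87 [x1,x2,x3,x4=1010]: 11111111  (ones: 8)
  rows 88-95 [x1,x2,x3,x4=1011]: 11111111  (ones: 8)
  rows 96-103 [x1,x2,x3,x4=1100]: 11111111  (ones: 8)
  rows 104-111 [x1,x2,x3,x4=1101]: 11111111  (ones: 8)
  rows 112-119 [x1,x2,x3,x4=1110]: 11111111  (ones: 8)
  rows 120-127 [x1,x2,x3,x4=1111]: 11111111  (ones: 8)
Count of 1-rows = 0+0+4+4+4+4+4+4+8+8+8+8+8+8+8+8 = 88

88


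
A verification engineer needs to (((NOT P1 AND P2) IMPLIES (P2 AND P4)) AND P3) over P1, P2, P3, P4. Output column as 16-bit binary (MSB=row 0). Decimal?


Formula: (((NOT P1 AND P2) IMPLIES (P2 AND P4)) AND P3) over P1, P2, P3, P4 (16 rows)
Evaluate each row (bits = P1,P2,P3,P4, MSB first):
  row 0 [0000]: (((NOT 0 AND 0) IMPLIES (0 AND 0)) AND 0) -> 0
  row 1 [0001]: (((NOT 0 AND 0) IMPLIES (0 AND 1)) AND 0) -> 0
  row 2 [0010]: (((NOT 0 AND 0) IMPLIES (0 AND 0)) AND 1) -> 1
  row 3 [0011]: (((NOT 0 AND 0) IMPLIES (0 AND 1)) AND 1) -> 1
  row 4 [0100]: (((NOT 0 AND 1) IMPLIES (1 AND 0)) AND 0) -> 0
  row 5 [0101]: (((NOT 0 AND 1) IMPLIES (1 AND 1)) AND 0) -> 0
  row 6 [0110]: (((NOT 0 AND 1) IMPLIES (1 AND 0)) AND 1) -> 0
  row 7 [0111]: (((NOT 0 AND 1) IMPLIES (1 AND 1)) AND 1) -> 1
  row 8 [1000]: (((NOT 1 AND 0) IMPLIES (0 AND 0)) AND 0) -> 0
  row 9 [1001]: (((NOT 1 AND 0) IMPLIES (0 AND 1)) AND 0) -> 0
  row 10 [1010]: (((NOT 1 AND 0) IMPLIES (0 AND 0)) AND 1) -> 1
  row 11 [1011]: (((NOT 1 AND 0) IMPLIES (0 AND 1)) AND 1) -> 1
  row 12 [1100]: (((NOT 1 AND 1) IMPLIES (1 AND 0)) AND 0) -> 0
  row 13 [1101]: (((NOT 1 AND 1) IMPLIES (1 AND 1)) AND 0) -> 0
  row 14 [1110]: (((NOT 1 AND 1) IMPLIES (1 AND 0)) AND 1) -> 1
  row 15 [1111]: (((NOT 1 AND 1) IMPLIES (1 AND 1)) AND 1) -> 1
Full result column, 4 rows per line (P1,P2 fixed per line; P3,P4 runs 00..11 left to right):
  rows 0-3 [P1,P2=00]: 0011  = hex 3
  rows 4-7 [P1,P2=01]: 0001  = hex 1
  rows 8-11 [P1,P2=10]: 0011  = hex 3
  rows 12-15 [P1,P2=11]: 0011  = hex 3
Output column (row 0 .. row 15) = 0011000100110011
Output column grouped in 4s = 0011 0001 0011 0011 = 0x3133
Convert to decimal digit by digit (value = value*16 + digit):
  3 -> 3
  3*16 + 1 = 49
  49*16 + 3 = 787
  787*16 + 3 = 12595
Decimal = 12595

12595


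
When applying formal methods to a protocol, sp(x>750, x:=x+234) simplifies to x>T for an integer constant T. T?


Formula: sp(P, x:=E) = exists old_x. (x = E[old_x/x]) AND P[old_x/x] (old_x is the value of x before the assignment; eliminate old_x by solving x = E[old_x/x] for old_x)
Step 1: Precondition P: x>750, i.e. old_x > 750
Step 2: Assignment gives x = old_x + 234, so old_x = x - 234
Step 3: Substitute into P: x - 234 > 750
Step 4: Simplify: x > 750+234 = 984

984


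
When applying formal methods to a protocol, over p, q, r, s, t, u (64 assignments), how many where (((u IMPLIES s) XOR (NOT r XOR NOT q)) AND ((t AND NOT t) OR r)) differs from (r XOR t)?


F1 = (((u IMPLIES s) XOR (NOT r XOR NOT q)) AND ((t AND NOT t) OR r))
F2 = (r XOR t)
Evaluate both on each of 64 rows (bits = p,q,r,s,t,u):
  row 0 [000000]: F1=0 F2=0 -> 0
  row 1 [000001]: F1=0 F2=0 -> 0
  row 2 [000010]: F1=0 F2=1 (differ) -> 1
  row 3 [000011]: F1=0 F2=1 (differ) -> 1
  row 4 [000100]: F1=0 F2=0 -> 0
  (every remaining row is evaluated the same way; all 64 results are listed next)
Full result column, 8 rows per line (p,q,r fixed per line; s,t,u runs 000..111 left to right):
  rows 0-7 [p,q,r=000]: 00110011  (ones: 4)
  rows 8-15 [p,q,r=001]: 10011100  (ones: 4)
  rows 16-23 [p,q,r=010]: 00110011  (ones: 4)
  rows 24-31 [p,q,r=011]: 01100011  (ones: 4)
  rows 32-39 [p,q,r=100]: 00110011  (ones: 4)
  rows 40-47 [p,q,r=101]: 10011100  (ones: 4)
  rows 48-55 [p,q,r=110]: 00110011  (ones: 4)
  rows 56-63 [p,q,r=111]: 01100011  (ones: 4)
Disagreements = 4+4+4+4+4+4+4+4 = 32

32


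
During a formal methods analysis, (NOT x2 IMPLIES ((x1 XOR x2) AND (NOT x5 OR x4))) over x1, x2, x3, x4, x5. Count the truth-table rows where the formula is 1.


Formula: (NOT x2 IMPLIES ((x1 XOR x2) AND (NOT x5 OR x4))) over 5 vars (32 rows)
Evaluate each row (x1, x2, x3, x4, x5 as bits, MSB first):
  row 0 [00000]: (NOT 0 IMPLIES ((0 XOR 0) AND (NOT 0 OR 0))) -> 0
  row 1 [00001]: (NOT 0 IMPLIES ((0 XOR 0) AND (NOT 1 OR 0))) -> 0
  row 2 [00010]: (NOT 0 IMPLIES ((0 XOR 0) AND (NOT 0 OR 1))) -> 0
  row 3 [00011]: (NOT 0 IMPLIES ((0 XOR 0) AND (NOT 1 OR 1))) -> 0
  row 4 [00100]: (NOT 0 IMPLIES ((0 XOR 0) AND (NOT 0 OR 0))) -> 0
  row 5 [00101]: (NOT 0 IMPLIES ((0 XOR 0) AND (NOT 1 OR 0))) -> 0
  row 6 [00110]: (NOT 0 IMPLIES ((0 XOR 0) AND (NOT 0 OR 1))) -> 0
  row 7 [00111]: (NOT 0 IMPLIES ((0 XOR 0) AND (NOT 1 OR 1))) -> 0
  row 8 [01000]: (NOT 1 IMPLIES ((0 XOR 1) AND (NOT 0 OR 0))) -> 1
  row 9 [01001]: (NOT 1 IMPLIES ((0 XOR 1) AND (NOT 1 OR 0))) -> 1
  row 10 [01010]: (NOT 1 IMPLIES ((0 XOR 1) AND (NOT 0 OR 1))) -> 1
  row 11 [01011]: (NOT 1 IMPLIES ((0 XOR 1) AND (NOT 1 OR 1))) -> 1
  row 12 [01100]: (NOT 1 IMPLIES ((0 XOR 1) AND (NOT 0 OR 0))) -> 1
  row 13 [01101]: (NOT 1 IMPLIES ((0 XOR 1) AND (NOT 1 OR 0))) -> 1
  row 14 [01110]: (NOT 1 IMPLIES ((0 XOR 1) AND (NOT 0 OR 1))) -> 1
  row 15 [01111]: (NOT 1 IMPLIES ((0 XOR 1) AND (NOT 1 OR 1))) -> 1
  row 16 [10000]: (NOT 0 IMPLIES ((1 XOR 0) AND (NOT 0 OR 0))) -> 1
  row 17 [10001]: (NOT 0 IMPLIES ((1 XOR 0) AND (NOT 1 OR 0))) -> 0
  row 18 [10010]: (NOT 0 IMPLIES ((1 XOR 0) AND (NOT 0 OR 1))) -> 1
  row 19 [10011]: (NOT 0 IMPLIES ((1 XOR 0) AND (NOT 1 OR 1))) -> 1
  row 20 [10100]: (NOT 0 IMPLIES ((1 XOR 0) AND (NOT 0 OR 0))) -> 1
  row 21 [10101]: (NOT 0 IMPLIES ((1 XOR 0) AND (NOT 1 OR 0))) -> 0
  row 22 [10110]: (NOT 0 IMPLIES ((1 XOR 0) AND (NOT 0 OR 1))) -> 1
  row 23 [10111]: (NOT 0 IMPLIES ((1 XOR 0) AND (NOT 1 OR 1))) -> 1
  row 24 [11000]: (NOT 1 IMPLIES ((1 XOR 1) AND (NOT 0 OR 0))) -> 1
  row 25 [11001]: (NOT 1 IMPLIES ((1 XOR 1) AND (NOT 1 OR 0))) -> 1
  row 26 [11010]: (NOT 1 IMPLIES ((1 XOR 1) AND (NOT 0 OR 1))) -> 1
  row 27 [11011]: (NOT 1 IMPLIES ((1 XOR 1) AND (NOT 1 OR 1))) -> 1
  row 28 [11100]: (NOT 1 IMPLIES ((1 XOR 1) AND (NOT 0 OR 0))) -> 1
  row 29 [11101]: (NOT 1 IMPLIES ((1 XOR 1) AND (NOT 1 OR 0))) -> 1
  row 30 [11110]: (NOT 1 IMPLIES ((1 XOR 1) AND (NOT 0 OR 1))) -> 1
  row 31 [11111]: (NOT 1 IMPLIES ((1 XOR 1) AND (NOT 1 OR 1))) -> 1
Full result column, 8 rows per line (x1,x2 fixed per line; x3,x4,x5 runs 000..111 left to right):
  rows 0-7 [x1,x2=00]: 00000000  (ones: 0)
  rows 8-15 [x1,x2=01]: 11111111  (ones: 8)
  rows 16-23 [x1,x2=10]: 10111011  (ones: 6)
  rows 24-31 [x1,x2=11]: 11111111  (ones: 8)
Count of 1-rows = 0+8+6+8 = 22

22


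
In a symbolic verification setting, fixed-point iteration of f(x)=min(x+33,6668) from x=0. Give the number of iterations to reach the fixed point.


Step 1: x=0, cap=6668, increment=33
Step 2: x grows by 33 each step until capped at 6668; fixed point is x=6668
Step 3: iterations = ceil(6668/33) = 203

203


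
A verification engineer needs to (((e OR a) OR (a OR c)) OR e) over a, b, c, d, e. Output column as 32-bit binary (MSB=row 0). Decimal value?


Formula: (((e OR a) OR (a OR c)) OR e) over a, b, c, d, e (32 rows)
Evaluate each row (bits = a,b,c,d,e, MSB first):
  row 0 [00000]: (((0 OR 0) OR (0 OR 0)) OR 0) -> 0
  row 1 [00001]: (((1 OR 0) OR (0 OR 0)) OR 1) -> 1
  row 2 [00010]: (((0 OR 0) OR (0 OR 0)) OR 0) -> 0
  row 3 [00011]: (((1 OR 0) OR (0 OR 0)) OR 1) -> 1
  row 4 [00100]: (((0 OR 0) OR (0 OR 1)) OR 0) -> 1
  row 5 [00101]: (((1 OR 0) OR (0 OR 1)) OR 1) -> 1
  row 6 [00110]: (((0 OR 0) OR (0 OR 1)) OR 0) -> 1
  row 7 [00111]: (((1 OR 0) OR (0 OR 1)) OR 1) -> 1
  row 8 [01000]: (((0 OR 0) OR (0 OR 0)) OR 0) -> 0
  row 9 [01001]: (((1 OR 0) OR (0 OR 0)) OR 1) -> 1
  row 10 [01010]: (((0 OR 0) OR (0 OR 0)) OR 0) -> 0
  row 11 [01011]: (((1 OR 0) OR (0 OR 0)) OR 1) -> 1
  row 12 [01100]: (((0 OR 0) OR (0 OR 1)) OR 0) -> 1
  row 13 [01101]: (((1 OR 0) OR (0 OR 1)) OR 1) -> 1
  row 14 [01110]: (((0 OR 0) OR (0 OR 1)) OR 0) -> 1
  row 15 [01111]: (((1 OR 0) OR (0 OR 1)) OR 1) -> 1
  row 16 [10000]: (((0 OR 1) OR (1 OR 0)) OR 0) -> 1
  row 17 [10001]: (((1 OR 1) OR (1 OR 0)) OR 1) -> 1
  row 18 [10010]: (((0 OR 1) OR (1 OR 0)) OR 0) -> 1
  row 19 [10011]: (((1 OR 1) OR (1 OR 0)) OR 1) -> 1
  row 20 [10100]: (((0 OR 1) OR (1 OR 1)) OR 0) -> 1
  row 21 [10101]: (((1 OR 1) OR (1 OR 1)) OR 1) -> 1
  row 22 [10110]: (((0 OR 1) OR (1 OR 1)) OR 0) -> 1
  row 23 [10111]: (((1 OR 1) OR (1 OR 1)) OR 1) -> 1
  row 24 [11000]: (((0 OR 1) OR (1 OR 0)) OR 0) -> 1
  row 25 [11001]: (((1 OR 1) OR (1 OR 0)) OR 1) -> 1
  row 26 [11010]: (((0 OR 1) OR (1 OR 0)) OR 0) -> 1
  row 27 [11011]: (((1 OR 1) OR (1 OR 0)) OR 1) -> 1
  row 28 [11100]: (((0 OR 1) OR (1 OR 1)) OR 0) -> 1
  row 29 [11101]: (((1 OR 1) OR (1 OR 1)) OR 1) -> 1
  row 30 [11110]: (((0 OR 1) OR (1 OR 1)) OR 0) -> 1
  row 31 [11111]: (((1 OR 1) OR (1 OR 1)) OR 1) -> 1
Full result column, 4 rows per line (a,b,c fixed per line; d,e runs 00..11 left to right):
  rows 0-3 [a,b,c=000]: 0101  = hex 5
  rows 4-7 [a,b,c=001]: 1111  = hex F
  rows 8-11 [a,b,c=010]: 0101  = hex 5
  rows 12-15 [a,b,c=011]: 1111  = hex F
  rows 16-19 [a,b,c=100]: 1111  = hex F
  rows 20-23 [a,b,c=101]: 1111  = hex F
  rows 24-27 [a,b,c=110]: 1111  = hex F
  rows 28-31 [a,b,c=111]: 1111  = hex F
Output column (row 0 .. row 31) = 01011111010111111111111111111111
Output column grouped in 4s = 0101 1111 0101 1111 1111 1111 1111 1111 = 0x5F5FFFFF
Convert to decimal digit by digit (value = value*16 + digit):
  5 -> 5
  5*16 + 15 (F) = 95
  95*16 + 5 = 1525
  1525*16 + 15 (F) = 24415
  24415*16 + 15 (F) = 390655
  390655*16 + 15 (F) = 6250495
  6250495*16 + 15 (F) = 100007935
  100007935*16 + 15 (F) = 1600126975
Decimal = 1600126975

1600126975


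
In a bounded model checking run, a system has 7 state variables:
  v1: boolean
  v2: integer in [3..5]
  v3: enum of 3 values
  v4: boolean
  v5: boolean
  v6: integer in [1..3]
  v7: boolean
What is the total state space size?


State space = product of domain sizes of all variables.
Domain sizes:
  v1 (boolean): 2
  v2 (integer in [3..5]): 3
  v3 (enum of 3 values): 3
  v4 (boolean): 2
  v5 (boolean): 2
  v6 (integer in [1..3]): 3
  v7 (boolean): 2
Product = 2 * 3 * 3 * 2 * 2 * 3 * 2 = 432

432


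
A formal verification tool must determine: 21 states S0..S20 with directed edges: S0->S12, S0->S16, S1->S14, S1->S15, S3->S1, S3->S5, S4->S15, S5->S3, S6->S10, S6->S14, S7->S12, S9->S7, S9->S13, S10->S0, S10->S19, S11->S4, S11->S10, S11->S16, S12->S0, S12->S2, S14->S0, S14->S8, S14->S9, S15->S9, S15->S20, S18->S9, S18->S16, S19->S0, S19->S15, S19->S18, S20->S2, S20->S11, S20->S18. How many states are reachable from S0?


BFS from S0:
  layer 0: {S0}
  layer 1: {S12, S16}
  layer 2: {S2}
Reachable set: {S0, S2, S12, S16}
Count = 4

4


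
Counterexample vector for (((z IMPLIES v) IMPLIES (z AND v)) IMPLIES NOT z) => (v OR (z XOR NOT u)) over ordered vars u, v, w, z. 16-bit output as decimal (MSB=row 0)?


F1 = (((z IMPLIES v) IMPLIES (z AND v)) IMPLIES NOT z)
F2 = (v OR (z XOR NOT u))
Counterexample to F1=>F2 is where F1=1 and F2=0.
Evaluate each row (bits = u,v,w,z, MSB first):
  row 0 [0000]: F1=1 F2=1 -> F1&~F2 -> 0
  row 1 [0001]: F1=0 F2=0 -> F1&~F2 -> 0
  row 2 [0010]: F1=1 F2=1 -> F1&~F2 -> 0
  row 3 [0011]: F1=0 F2=0 -> F1&~F2 -> 0
  row 4 [0100]: F1=1 F2=1 -> F1&~F2 -> 0
  row 5 [0101]: F1=0 F2=1 -> F1&~F2 -> 0
  row 6 [0110]: F1=1 F2=1 -> F1&~F2 -> 0
  row 7 [0111]: F1=0 F2=1 -> F1&~F2 -> 0
  row 8 [1000]: F1=1 F2=0 -> F1&~F2 -> 1
  row 9 [1001]: F1=0 F2=1 -> F1&~F2 -> 0
  row 10 [1010]: F1=1 F2=0 -> F1&~F2 -> 1
  row 11 [1011]: F1=0 F2=1 -> F1&~F2 -> 0
  row 12 [1100]: F1=1 F2=1 -> F1&~F2 -> 0
  row 13 [1101]: F1=0 F2=1 -> F1&~F2 -> 0
  row 14 [1110]: F1=1 F2=1 -> F1&~F2 -> 0
  row 15 [1111]: F1=0 F2=1 -> F1&~F2 -> 0
Full result column, 4 rows per line (u,v fixed per line; w,z runs 00..11 left to right):
  rows 0-3 [u,v=00]: 0000  = hex 0
  rows 4-7 [u,v=01]: 0000  = hex 0
  rows 8-11 [u,v=10]: 1010  = hex A
  rows 12-15 [u,v=11]: 0000  = hex 0
Counterexample vector (row 0 .. row 15) = 0000000010100000
Output column grouped in 4s = 0000 0000 1010 0000 = 0x00A0
Convert to decimal digit by digit (value = value*16 + digit):
  0 -> 0
  0*16 + 0 = 0
  0*16 + 10 (A) = 10
  10*16 + 0 = 160
Decimal = 160

160


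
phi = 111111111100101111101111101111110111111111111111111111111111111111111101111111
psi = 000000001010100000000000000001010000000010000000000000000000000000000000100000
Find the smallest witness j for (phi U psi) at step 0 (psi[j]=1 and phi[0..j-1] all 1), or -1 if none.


(phi U psi) at 0: need smallest j with psi[j]=1 and phi[i]=1 for all i in [0,j).
Scan from step 0:
  step 0: phi=1, psi=0 -> continue
  step 1: phi=1, psi=0 -> continue
  step 2: phi=1, psi=0 -> continue
  step 3: phi=1, psi=0 -> continue
  step 8: psi=1 and phi held for [0,8) -> witness found
Witness step = 8

8


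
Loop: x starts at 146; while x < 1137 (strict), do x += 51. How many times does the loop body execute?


Step 1: x goes from 146 toward 1137 by 51; the body runs while x<1137, so iterations = ceil((bound-start)/step)
Step 2: Distance=991
Step 3: ceil(991/51)=20

20


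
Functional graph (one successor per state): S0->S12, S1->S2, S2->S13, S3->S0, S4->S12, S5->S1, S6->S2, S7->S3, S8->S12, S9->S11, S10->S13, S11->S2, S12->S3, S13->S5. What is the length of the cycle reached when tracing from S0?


Trace from S0 until a state repeats:
  S0 -> S12 -> S3 -> S0
S0 first seen at step 0, revisited at step 3.
Cycle length = 3 - 0 = 3

3


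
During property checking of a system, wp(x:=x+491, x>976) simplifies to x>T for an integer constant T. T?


Formula: wp(x:=E, P) = P[E/x] (substitute E for x in postcondition)
Step 1: Postcondition: x>976
Step 2: Substitute x+491 for x: x+491>976
Step 3: Solve for x: x > 976-491 = 485

485


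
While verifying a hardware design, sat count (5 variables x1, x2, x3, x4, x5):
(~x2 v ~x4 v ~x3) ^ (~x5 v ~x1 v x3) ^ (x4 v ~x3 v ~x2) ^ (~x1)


CNF with 4 clauses over 5 vars (32 assignments).
An assignment satisfies CNF iff every clause has >=1 true literal.
Check each row (bits = x1,x2,x3,x4,x5; clause T/F shown):
  row 0 [00000]: clauses=TTTT -> 1
  row 1 [00001]: clauses=TTTT -> 1
  row 2 [00010]: clauses=TTTT -> 1
  row 3 [00011]: clauses=TTTT -> 1
  row 4 [00100]: clauses=TTTT -> 1
  row 5 [00101]: clauses=TTTT -> 1
  row 6 [00110]: clauses=TTTT -> 1
  row 7 [00111]: clauses=TTTT -> 1
  row 8 [01000]: clauses=TTTT -> 1
  row 9 [01001]: clauses=TTTT -> 1
  row 10 [01010]: clauses=TTTT -> 1
  row 11 [01011]: clauses=TTTT -> 1
  row 12 [01100]: clauses=TTFT -> 0
  row 13 [01101]: clauses=TTFT -> 0
  row 14 [01110]: clauses=FTTT -> 0
  row 15 [01111]: clauses=FTTT -> 0
  row 16 [10000]: clauses=TTTF -> 0
  row 17 [10001]: clauses=TFTF -> 0
  row 18 [10010]: clauses=TTTF -> 0
  row 19 [10011]: clauses=TFTF -> 0
  row 20 [10100]: clauses=TTTF -> 0
  row 21 [10101]: clauses=TTTF -> 0
  row 22 [10110]: clauses=TTTF -> 0
  row 23 [10111]: clauses=TTTF -> 0
  row 24 [11000]: clauses=TTTF -> 0
  row 25 [11001]: clauses=TFTF -> 0
  row 26 [11010]: clauses=TTTF -> 0
  row 27 [11011]: clauses=TFTF -> 0
  row 28 [11100]: clauses=TTFF -> 0
  row 29 [11101]: clauses=TTFF -> 0
  row 30 [11110]: clauses=FTTF -> 0
  row 31 [11111]: clauses=FTTF -> 0
Full result column, 8 rows per line (x1,x2 fixed per line; x3,x4,x5 runs 000..111 left to right):
  rows 0-7 [x1,x2=00]: 11111111  (ones: 8)
  rows 8-15 [x1,x2=01]: 11110000  (ones: 4)
  rows 16-23 [x1,x2=10]: 00000000  (ones: 0)
  rows 24-31 [x1,x2=11]: 00000000  (ones: 0)
Satisfying assignments = 8+4+0+0 = 12

12


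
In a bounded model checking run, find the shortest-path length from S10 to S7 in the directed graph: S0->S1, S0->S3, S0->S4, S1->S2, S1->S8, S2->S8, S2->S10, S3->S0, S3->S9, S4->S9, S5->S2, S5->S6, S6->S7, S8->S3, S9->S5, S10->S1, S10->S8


BFS layer-by-layer from S10:
  dist 0: {S10}
  dist 1: {S1, S8}
  dist 2: {S2, S3}
  dist 3: {S0, S9}
  dist 4: {S4, S5}
  dist 5: {S6}
  dist 6: {S7}
  -> S7 reached at distance 6
Shortest path length = 6

6


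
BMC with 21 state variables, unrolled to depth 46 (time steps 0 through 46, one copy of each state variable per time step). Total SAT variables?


BMC unrolls to depth k, creating one copy of each state var for steps 0..k.
Step count = 46 + 1 = 47 (steps 0 through 46)
Vars per step = 21
Total = 21 * 47 = 987

987


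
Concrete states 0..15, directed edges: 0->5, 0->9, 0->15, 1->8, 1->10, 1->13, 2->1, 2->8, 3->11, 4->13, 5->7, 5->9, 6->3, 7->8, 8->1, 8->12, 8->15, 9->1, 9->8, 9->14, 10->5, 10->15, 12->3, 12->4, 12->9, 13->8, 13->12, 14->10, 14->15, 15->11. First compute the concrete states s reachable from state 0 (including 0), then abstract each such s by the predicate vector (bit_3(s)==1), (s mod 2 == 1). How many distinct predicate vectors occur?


BFS from 0:
Concrete reachable: {0, 1, 3, 4, 5, 7, 8, 9, 10, 11, 12, 13, 14, 15}
Abstract via predicates (bit_3(s)==1), (s mod 2 == 1):
  (0,0) <- {0, 4}
  (0,1) <- {1, 3, 5, 7}
  (1,0) <- {8, 10, 12, 14}
  (1,1) <- {9, 11, 13, 15}
Distinct abstract states = 4

4


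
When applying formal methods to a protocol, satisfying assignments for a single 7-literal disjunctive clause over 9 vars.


Step 1: Total=2^9=512
Step 2: Unsat when all 7 false: 2^2=4
Step 3: Sat=512-4=508

508


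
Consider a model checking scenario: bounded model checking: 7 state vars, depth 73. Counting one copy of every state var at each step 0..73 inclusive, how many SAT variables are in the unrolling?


BMC unrolls to depth k, creating one copy of each state var for steps 0..k.
Step count = 73 + 1 = 74 (steps 0 through 73)
Vars per step = 7
Total = 7 * 74 = 518

518


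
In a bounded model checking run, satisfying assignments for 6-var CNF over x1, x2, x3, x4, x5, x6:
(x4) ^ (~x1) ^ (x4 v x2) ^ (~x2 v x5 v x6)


CNF with 4 clauses over 6 vars (64 assignments).
An assignment satisfies CNF iff every clause has >=1 true literal.
Check each row (bits = x1,x2,x3,x4,x5,x6; clause T/F shown):
  row 0 [000000]: clauses=FTFT -> 0
  row 1 [000001]: clauses=FTFT -> 0
  row 2 [000010]: clauses=FTFT -> 0
  row 3 [000011]: clauses=FTFT -> 0
  row 4 [000100]: clauses=TTTT -> 1
  (every remaining row is evaluated the same way; all 64 results are listed next)
Full result column, 8 rows per line (x1,x2,x3 fixed per line; x4,x5,x6 runs 000..111 left to right):
  rows 0-7 [x1,x2,x3=000]: 00001111  (ones: 4)
  rows 8-15 [x1,x2,x3=001]: 00001111  (ones: 4)
  rows 16-23 [x1,x2,x3=010]: 00000111  (ones: 3)
  rows 24-31 [x1,x2,x3=011]: 00000111  (ones: 3)
  rows 32-39 [x1,x2,x3=100]: 00000000  (ones: 0)
  rows 40-47 [x1,x2,x3=101]: 00000000  (ones: 0)
  rows 48-55 [x1,x2,x3=110]: 00000000  (ones: 0)
  rows 56-63 [x1,x2,x3=111]: 00000000  (ones: 0)
Satisfying assignments = 4+4+3+3+0+0+0+0 = 14

14
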